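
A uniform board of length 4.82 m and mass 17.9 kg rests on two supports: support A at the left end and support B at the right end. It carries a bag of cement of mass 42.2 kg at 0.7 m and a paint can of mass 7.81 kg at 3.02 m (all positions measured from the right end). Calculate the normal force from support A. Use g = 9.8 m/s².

R_A ≈ 196 N

About support B:
Beam weight: 17.9 × 9.8 = 175.4 N down at 2.41 m → arm 2.41 m, τ = 175.4 × 2.41 = 422.7 N·m counterclockwise.
Bag of cement: 42.2 × 9.8 = 413.6 N down at 0.7 m → arm 0.7 m, τ = 413.6 × 0.7 = 289.5 N·m counterclockwise.
Paint can: 7.81 × 9.8 = 76.54 N down at 3.02 m → arm 3.02 m, τ = 76.54 × 3.02 = 231.2 N·m counterclockwise.
Net load moment about support B = 943.4 N·m counterclockwise.
Reaction R at support A is upward at 4.82 m, arm 4.82 m → moment R × 4.82 clockwise.
For rotational equilibrium, R × 4.82 = 943.4, so R = 196 N.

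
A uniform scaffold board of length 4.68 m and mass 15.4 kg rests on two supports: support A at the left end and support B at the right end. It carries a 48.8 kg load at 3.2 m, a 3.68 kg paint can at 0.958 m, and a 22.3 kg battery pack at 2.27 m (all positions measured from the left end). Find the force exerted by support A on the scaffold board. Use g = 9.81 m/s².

About support B:
Beam weight: 15.4 × 9.81 = 151.1 N down at 2.34 m → arm 2.34 m, τ = 151.1 × 2.34 = 353.6 N·m counterclockwise.
Load: 48.8 × 9.81 = 478.7 N down at 3.2 m → arm 1.48 m, τ = 478.7 × 1.48 = 708.5 N·m counterclockwise.
Paint can: 3.68 × 9.81 = 36.1 N down at 0.958 m → arm 3.722 m, τ = 36.1 × 3.722 = 134.4 N·m counterclockwise.
Battery pack: 22.3 × 9.81 = 218.8 N down at 2.27 m → arm 2.41 m, τ = 218.8 × 2.41 = 527.3 N·m counterclockwise.
Net load moment about support B = 1724 N·m counterclockwise.
Reaction R at support A is upward at 0 m, arm 4.68 m → moment R × 4.68 clockwise.
For rotational equilibrium, R × 4.68 = 1724, so R = 368 N.

R_A ≈ 368 N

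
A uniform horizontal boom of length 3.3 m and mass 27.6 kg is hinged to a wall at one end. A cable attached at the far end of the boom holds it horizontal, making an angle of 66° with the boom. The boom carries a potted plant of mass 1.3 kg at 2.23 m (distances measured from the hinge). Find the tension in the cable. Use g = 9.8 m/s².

T ≈ 157 N

About the hinge:
Beam weight: 27.6 × 9.8 = 270.5 N down at 1.65 m → arm 1.65 m, τ = 270.5 × 1.65 = 446.3 N·m clockwise.
Potted plant: 1.3 × 9.8 = 12.74 N down at 2.23 m → arm 2.23 m, τ = 12.74 × 2.23 = 28.41 N·m clockwise.
Total clockwise load moment = 474.7 N·m.
The cable tension T acts at 3.3 m; only its component perpendicular to the boom, T sinθ, produces torque. sin 66° = 0.9135.
For rotational equilibrium, T × 3.3 × 0.9135 = 474.7, so T = 474.7 / 3.015 = 157 N.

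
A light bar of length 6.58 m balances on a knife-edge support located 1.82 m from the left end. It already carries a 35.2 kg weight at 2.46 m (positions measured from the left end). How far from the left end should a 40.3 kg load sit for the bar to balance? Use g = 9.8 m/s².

x ≈ 1.26 m from the left end

Take moments about the knife-edge support (at 1.82 m from the left end).
Weight: 35.2 × 9.8 = 345 N down at 2.46 m → arm 0.64 m, τ = 345 × 0.64 = 220.8 N·m clockwise.
Net moment of existing loads = 220.8 N·m clockwise.
The load weighs 40.3 × 9.8 = 394.9 N and must supply an equal counterclockwise moment, so its lever arm about the knife-edge support is 220.8 / 394.9 = 0.559 m.
That puts it at 1.82 − 0.559 = 1.26 m from the left end.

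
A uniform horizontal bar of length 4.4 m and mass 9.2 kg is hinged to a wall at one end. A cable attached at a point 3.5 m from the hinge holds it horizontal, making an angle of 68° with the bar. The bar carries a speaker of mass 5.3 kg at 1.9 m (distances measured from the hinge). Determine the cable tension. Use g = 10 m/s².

Choose the hinge as the axis so the unknown hinge reaction has zero arm there.
Beam weight: 9.2 × 10 = 92 N down at 2.2 m → arm 2.2 m, τ = 92 × 2.2 = 202.4 N·m clockwise.
Speaker: 5.3 × 10 = 53 N down at 1.9 m → arm 1.9 m, τ = 53 × 1.9 = 100.7 N·m clockwise.
Total clockwise load moment = 303.1 N·m.
The cable tension T acts at 3.5 m; only its component perpendicular to the bar, T sinθ, produces torque. sin 68° = 0.9272.
Balancing moments: T × 3.5 × 0.9272 = 303.1, giving T = 303.1 / 3.245 = 93.4 N.

T ≈ 93.4 N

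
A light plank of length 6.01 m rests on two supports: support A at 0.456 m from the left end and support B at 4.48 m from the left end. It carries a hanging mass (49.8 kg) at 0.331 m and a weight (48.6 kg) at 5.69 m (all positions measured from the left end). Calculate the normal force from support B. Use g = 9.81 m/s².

R_B ≈ 605 N

About support A:
Hanging mass: 49.8 × 9.81 = 488.5 N down at 0.331 m → arm 0.125 m, τ = 488.5 × 0.125 = 61.06 N·m counterclockwise.
Weight: 48.6 × 9.81 = 476.8 N down at 5.69 m → arm 5.234 m, τ = 476.8 × 5.234 = 2496 N·m clockwise.
Net load moment about support A = 2435 N·m clockwise.
Reaction R at support B is upward at 4.48 m, arm 4.024 m → moment R × 4.024 counterclockwise.
For rotational equilibrium, R × 4.024 = 2435, so R = 605 N.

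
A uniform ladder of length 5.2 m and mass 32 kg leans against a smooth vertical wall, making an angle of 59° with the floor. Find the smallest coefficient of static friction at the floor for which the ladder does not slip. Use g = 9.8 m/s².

μ_min ≈ 0.3

Take moments about the foot of the ladder.
Ladder weight 32×9.8 = 313.6 N acts at 2.6 m along the ladder; its horizontal arm is 2.6·cos59° = 1.339 m → τ = 419.9 N·m clockwise.
Wall normal N acts horizontally at the top; its moment arm is the height L sinθ = 5.2·sin59° = 4.457 m, counterclockwise.
Setting net torque to zero: N × 4.457 = 419.9 → N = 94.21 N.
ΣFx = 0 ⇒ f = N_wall = 94.21 N. ΣFy = 0 ⇒ N_floor = 313.6 N.
μ_min = f / N_floor = 94.21 / 313.6 = 0.3.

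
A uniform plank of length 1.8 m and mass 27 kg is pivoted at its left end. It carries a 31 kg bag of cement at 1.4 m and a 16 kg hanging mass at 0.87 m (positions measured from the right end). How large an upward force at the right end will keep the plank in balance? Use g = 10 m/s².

F ≈ 287 N

Sum moments about the left end (the unknown pivot reaction has zero arm there).
Beam weight: 27 × 10 = 270 N down at 0.9 m → arm 0.9 m, τ = 270 × 0.9 = 243 N·m clockwise.
Bag of cement: 31 × 10 = 310 N down at 1.4 m → arm 0.4 m, τ = 310 × 0.4 = 124 N·m clockwise.
Hanging mass: 16 × 10 = 160 N down at 0.87 m → arm 0.93 m, τ = 160 × 0.93 = 148.8 N·m clockwise.
Net moment of the loads = 515.8 N·m clockwise.
The upward force F acts at the right end, arm 1.8 m, giving F × 1.8 counterclockwise.
Balancing moments: F × 1.8 = 515.8, giving F = 515.8 / 1.8 = 287 N.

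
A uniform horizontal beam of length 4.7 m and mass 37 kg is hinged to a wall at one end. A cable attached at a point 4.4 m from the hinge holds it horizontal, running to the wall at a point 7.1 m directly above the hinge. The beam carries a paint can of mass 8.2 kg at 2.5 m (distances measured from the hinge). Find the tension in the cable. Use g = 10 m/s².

T ≈ 287 N

About the hinge:
Beam weight: 37 × 10 = 370 N down at 2.35 m → arm 2.35 m, τ = 370 × 2.35 = 869.5 N·m clockwise.
Paint can: 8.2 × 10 = 82 N down at 2.5 m → arm 2.5 m, τ = 82 × 2.5 = 205 N·m clockwise.
Total clockwise load moment = 1074 N·m.
The cable tension T acts at 4.4 m; only its component perpendicular to the beam, T sinθ, produces torque. sinθ = h/√(h²+d²) = 7.1/√(7.1²+4.4²) = 0.85.
Στ = 0 ⇒ T × 4.4 × 0.85 = 1074 ⇒ T = 1074 / 3.74 = 287 N.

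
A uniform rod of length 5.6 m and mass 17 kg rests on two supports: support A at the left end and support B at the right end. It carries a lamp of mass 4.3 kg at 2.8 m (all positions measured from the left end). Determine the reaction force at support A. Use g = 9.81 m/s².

Take moments about support B.
Beam weight: 17 × 9.81 = 166.8 N down at 2.8 m → arm 2.8 m, τ = 166.8 × 2.8 = 467 N·m counterclockwise.
Lamp: 4.3 × 9.81 = 42.18 N down at 2.8 m → arm 2.8 m, τ = 42.18 × 2.8 = 118.1 N·m counterclockwise.
Net load moment about support B = 585.1 N·m counterclockwise.
Reaction R at support A is upward at 0 m, arm 5.6 m → moment R × 5.6 clockwise.
Balancing moments: R × 5.6 = 585.1, giving R = 104 N.

R_A ≈ 104 N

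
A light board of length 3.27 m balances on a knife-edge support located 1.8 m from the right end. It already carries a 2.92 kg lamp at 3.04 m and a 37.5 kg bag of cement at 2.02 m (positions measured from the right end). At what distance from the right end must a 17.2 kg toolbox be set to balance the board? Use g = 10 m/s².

About the knife-edge support (at 1.8 m from the right end):
Lamp: 2.92 × 10 = 29.2 N down at 3.04 m → arm 1.24 m, τ = 29.2 × 1.24 = 36.21 N·m counterclockwise.
Bag of cement: 37.5 × 10 = 375 N down at 2.02 m → arm 0.22 m, τ = 375 × 0.22 = 82.5 N·m counterclockwise.
Net moment of existing loads = 118.7 N·m counterclockwise.
The toolbox weighs 17.2 × 10 = 172 N and must supply an equal clockwise moment, so its lever arm about the knife-edge support is 118.7 / 172 = 0.69 m.
That puts it at 1.8 − 0.69 = 1.11 m from the right end.

x ≈ 1.11 m from the right end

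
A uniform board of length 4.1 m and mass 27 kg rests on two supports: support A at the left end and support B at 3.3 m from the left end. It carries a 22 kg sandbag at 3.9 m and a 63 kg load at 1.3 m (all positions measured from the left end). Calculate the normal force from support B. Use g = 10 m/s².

R_B ≈ 676 N

Take moments about support A.
Beam weight: 27 × 10 = 270 N down at 2.05 m → arm 2.05 m, τ = 270 × 2.05 = 553.5 N·m clockwise.
Sandbag: 22 × 10 = 220 N down at 3.9 m → arm 3.9 m, τ = 220 × 3.9 = 858 N·m clockwise.
Load: 63 × 10 = 630 N down at 1.3 m → arm 1.3 m, τ = 630 × 1.3 = 819 N·m clockwise.
Net load moment about support A = 2230 N·m clockwise.
Reaction R at support B is upward at 3.3 m, arm 3.3 m → moment R × 3.3 counterclockwise.
Setting net torque to zero: R × 3.3 = 2230 → R = 676 N.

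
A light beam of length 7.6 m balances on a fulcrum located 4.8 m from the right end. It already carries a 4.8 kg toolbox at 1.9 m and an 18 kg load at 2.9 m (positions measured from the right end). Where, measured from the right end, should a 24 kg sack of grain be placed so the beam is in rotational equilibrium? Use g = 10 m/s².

About the fulcrum (at 4.8 m from the right end):
Toolbox: 4.8 × 10 = 48 N down at 1.9 m → arm 2.9 m, τ = 48 × 2.9 = 139.2 N·m clockwise.
Load: 18 × 10 = 180 N down at 2.9 m → arm 1.9 m, τ = 180 × 1.9 = 342 N·m clockwise.
Net moment of existing loads = 481.2 N·m clockwise.
The sack of grain weighs 24 × 10 = 240 N and must supply an equal counterclockwise moment, so its lever arm about the fulcrum is 481.2 / 240 = 2 m.
That puts it at 4.8 + 2 = 6.8 m from the right end.

x ≈ 6.8 m from the right end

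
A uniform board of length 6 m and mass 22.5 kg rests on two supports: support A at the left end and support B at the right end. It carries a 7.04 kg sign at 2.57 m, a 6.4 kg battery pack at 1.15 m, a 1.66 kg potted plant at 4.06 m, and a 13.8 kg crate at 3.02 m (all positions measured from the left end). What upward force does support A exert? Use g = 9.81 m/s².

About support B:
Beam weight: 22.5 × 9.81 = 220.7 N down at 3 m → arm 3 m, τ = 220.7 × 3 = 662.1 N·m counterclockwise.
Sign: 7.04 × 9.81 = 69.06 N down at 2.57 m → arm 3.43 m, τ = 69.06 × 3.43 = 236.9 N·m counterclockwise.
Battery pack: 6.4 × 9.81 = 62.78 N down at 1.15 m → arm 4.85 m, τ = 62.78 × 4.85 = 304.5 N·m counterclockwise.
Potted plant: 1.66 × 9.81 = 16.28 N down at 4.06 m → arm 1.94 m, τ = 16.28 × 1.94 = 31.58 N·m counterclockwise.
Crate: 13.8 × 9.81 = 135.4 N down at 3.02 m → arm 2.98 m, τ = 135.4 × 2.98 = 403.5 N·m counterclockwise.
Net load moment about support B = 1639 N·m counterclockwise.
Reaction R at support A is upward at 0 m, arm 6 m → moment R × 6 clockwise.
Balancing moments: R × 6 = 1639, giving R = 273 N.

R_A ≈ 273 N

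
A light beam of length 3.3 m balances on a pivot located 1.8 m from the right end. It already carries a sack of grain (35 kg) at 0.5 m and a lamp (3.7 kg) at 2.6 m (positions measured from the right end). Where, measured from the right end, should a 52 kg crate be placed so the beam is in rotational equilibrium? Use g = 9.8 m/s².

Take moments about the pivot (at 1.8 m from the right end).
Sack of grain: 35 × 9.8 = 343 N down at 0.5 m → arm 1.3 m, τ = 343 × 1.3 = 445.9 N·m clockwise.
Lamp: 3.7 × 9.8 = 36.26 N down at 2.6 m → arm 0.8 m, τ = 36.26 × 0.8 = 29.01 N·m counterclockwise.
Net moment of existing loads = 416.9 N·m clockwise.
The crate weighs 52 × 9.8 = 509.6 N and must supply an equal counterclockwise moment, so its lever arm about the pivot is 416.9 / 509.6 = 0.818 m.
That puts it at 1.8 + 0.818 = 2.62 m from the right end.

x ≈ 2.62 m from the right end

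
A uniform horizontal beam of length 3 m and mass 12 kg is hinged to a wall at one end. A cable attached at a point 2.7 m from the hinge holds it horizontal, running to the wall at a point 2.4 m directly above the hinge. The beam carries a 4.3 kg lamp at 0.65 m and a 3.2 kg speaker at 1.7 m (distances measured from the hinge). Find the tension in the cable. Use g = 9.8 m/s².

T ≈ 143 N

Take moments about the hinge.
Beam weight: 12 × 9.8 = 117.6 N down at 1.5 m → arm 1.5 m, τ = 117.6 × 1.5 = 176.4 N·m clockwise.
Lamp: 4.3 × 9.8 = 42.14 N down at 0.65 m → arm 0.65 m, τ = 42.14 × 0.65 = 27.39 N·m clockwise.
Speaker: 3.2 × 9.8 = 31.36 N down at 1.7 m → arm 1.7 m, τ = 31.36 × 1.7 = 53.31 N·m clockwise.
Total clockwise load moment = 257.1 N·m.
The cable tension T acts at 2.7 m; only its component perpendicular to the beam, T sinθ, produces torque. sinθ = h/√(h²+d²) = 2.4/√(2.4²+2.7²) = 0.6644.
Στ = 0 ⇒ T × 2.7 × 0.6644 = 257.1 ⇒ T = 257.1 / 1.794 = 143 N.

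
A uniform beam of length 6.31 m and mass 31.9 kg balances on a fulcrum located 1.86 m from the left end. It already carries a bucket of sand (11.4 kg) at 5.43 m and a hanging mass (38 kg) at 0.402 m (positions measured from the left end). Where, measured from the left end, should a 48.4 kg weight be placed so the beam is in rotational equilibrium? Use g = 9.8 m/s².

Taking torques about the fulcrum (at 1.86 m from the left end):
Beam weight: 31.9 × 9.8 = 312.6 N down at 3.155 m → arm 1.295 m, τ = 312.6 × 1.295 = 404.8 N·m clockwise.
Bucket of sand: 11.4 × 9.8 = 111.7 N down at 5.43 m → arm 3.57 m, τ = 111.7 × 3.57 = 398.8 N·m clockwise.
Hanging mass: 38 × 9.8 = 372.4 N down at 0.402 m → arm 1.458 m, τ = 372.4 × 1.458 = 543 N·m counterclockwise.
Net moment of existing loads = 260.6 N·m clockwise.
The weight weighs 48.4 × 9.8 = 474.3 N and must supply an equal counterclockwise moment, so its lever arm about the fulcrum is 260.6 / 474.3 = 0.549 m.
That puts it at 1.86 − 0.549 = 1.31 m from the left end.

x ≈ 1.31 m from the left end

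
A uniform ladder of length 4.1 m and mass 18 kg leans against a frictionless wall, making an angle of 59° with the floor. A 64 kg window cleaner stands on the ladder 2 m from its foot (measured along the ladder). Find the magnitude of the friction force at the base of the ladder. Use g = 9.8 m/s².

Take moments about the foot of the ladder.
Ladder weight 18×9.8 = 176.4 N acts at 2.05 m along the ladder; its horizontal arm is 2.05·cos59° = 1.056 m → τ = 186.3 N·m clockwise.
Window cleaner: 64×9.8 = 627.2 N at 2 m → arm 1.03 m → τ = 646 N·m clockwise.
Wall normal N acts horizontally at the top; its moment arm is the height L sinθ = 4.1·sin59° = 3.514 m, counterclockwise.
Στ = 0 ⇒ N × 3.514 = 832.3 ⇒ N = 237 N.
ΣFx = 0: friction at the foot balances the wall's push, so f = N_wall = 237 N.

f ≈ 237 N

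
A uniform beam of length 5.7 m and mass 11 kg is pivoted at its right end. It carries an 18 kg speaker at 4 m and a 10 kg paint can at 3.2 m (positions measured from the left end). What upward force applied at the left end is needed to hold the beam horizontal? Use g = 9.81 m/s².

F ≈ 150 N

Choose the right end as the axis so the unknown pivot reaction has zero arm there.
Beam weight: 11 × 9.81 = 107.9 N down at 2.85 m → arm 2.85 m, τ = 107.9 × 2.85 = 307.5 N·m counterclockwise.
Speaker: 18 × 9.81 = 176.6 N down at 4 m → arm 1.7 m, τ = 176.6 × 1.7 = 300.2 N·m counterclockwise.
Paint can: 10 × 9.81 = 98.1 N down at 3.2 m → arm 2.5 m, τ = 98.1 × 2.5 = 245.2 N·m counterclockwise.
Net moment of the loads = 852.9 N·m counterclockwise.
The upward force F acts at the left end, arm 5.7 m, giving F × 5.7 clockwise.
For rotational equilibrium, F × 5.7 = 852.9, so F = 852.9 / 5.7 = 150 N.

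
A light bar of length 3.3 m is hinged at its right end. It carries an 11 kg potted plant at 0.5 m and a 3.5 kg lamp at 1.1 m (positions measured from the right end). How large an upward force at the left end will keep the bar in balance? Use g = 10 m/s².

Taking torques about the right end:
Potted plant: 11 × 10 = 110 N down at 0.5 m → arm 0.5 m, τ = 110 × 0.5 = 55 N·m counterclockwise.
Lamp: 3.5 × 10 = 35 N down at 1.1 m → arm 1.1 m, τ = 35 × 1.1 = 38.5 N·m counterclockwise.
Net moment of the loads = 93.5 N·m counterclockwise.
The upward force F acts at the left end, arm 3.3 m, giving F × 3.3 clockwise.
Setting net torque to zero: F × 3.3 = 93.5 → F = 93.5 / 3.3 = 28.3 N.

F ≈ 28.3 N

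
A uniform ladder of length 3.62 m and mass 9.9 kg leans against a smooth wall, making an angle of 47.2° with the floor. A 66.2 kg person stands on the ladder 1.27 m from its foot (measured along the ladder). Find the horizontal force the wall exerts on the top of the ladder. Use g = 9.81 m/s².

N_wall ≈ 256 N

Sum moments about the foot of the ladder (the floor normal and friction both act there and drop out).
Ladder weight 9.9×9.81 = 97.12 N acts at 1.81 m along the ladder; its horizontal arm is 1.81·cos47.2° = 1.23 m → τ = 119.5 N·m clockwise.
Person: 66.2×9.81 = 649.4 N at 1.27 m → arm 0.8629 m → τ = 560.4 N·m clockwise.
Wall normal N acts horizontally at the top; its moment arm is the height L sinθ = 3.62·sin47.2° = 2.656 m, counterclockwise.
Balancing moments: N × 2.656 = 679.9, giving N = 256 N.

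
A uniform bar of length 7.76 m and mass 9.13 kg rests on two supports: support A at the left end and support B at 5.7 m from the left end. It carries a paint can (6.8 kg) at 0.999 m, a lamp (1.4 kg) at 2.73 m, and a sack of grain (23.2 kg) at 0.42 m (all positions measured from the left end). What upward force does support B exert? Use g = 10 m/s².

Taking torques about support A:
Beam weight: 9.13 × 10 = 91.3 N down at 3.88 m → arm 3.88 m, τ = 91.3 × 3.88 = 354.2 N·m clockwise.
Paint can: 6.8 × 10 = 68 N down at 0.999 m → arm 0.999 m, τ = 68 × 0.999 = 67.93 N·m clockwise.
Lamp: 1.4 × 10 = 14 N down at 2.73 m → arm 2.73 m, τ = 14 × 2.73 = 38.22 N·m clockwise.
Sack of grain: 23.2 × 10 = 232 N down at 0.42 m → arm 0.42 m, τ = 232 × 0.42 = 97.44 N·m clockwise.
Net load moment about support A = 557.8 N·m clockwise.
Reaction R at support B is upward at 5.7 m, arm 5.7 m → moment R × 5.7 counterclockwise.
Στ = 0 ⇒ R × 5.7 = 557.8 ⇒ R = 97.9 N.

R_B ≈ 97.9 N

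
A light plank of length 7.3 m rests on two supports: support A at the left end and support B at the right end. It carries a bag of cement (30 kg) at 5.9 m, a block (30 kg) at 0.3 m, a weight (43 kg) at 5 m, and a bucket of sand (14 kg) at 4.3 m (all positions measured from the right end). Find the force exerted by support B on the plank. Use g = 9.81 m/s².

R_B ≈ 528 N

Taking torques about support A:
Bag of cement: 30 × 9.81 = 294.3 N down at 5.9 m → arm 1.4 m, τ = 294.3 × 1.4 = 412 N·m clockwise.
Block: 30 × 9.81 = 294.3 N down at 0.3 m → arm 7 m, τ = 294.3 × 7 = 2060 N·m clockwise.
Weight: 43 × 9.81 = 421.8 N down at 5 m → arm 2.3 m, τ = 421.8 × 2.3 = 970.1 N·m clockwise.
Bucket of sand: 14 × 9.81 = 137.3 N down at 4.3 m → arm 3 m, τ = 137.3 × 3 = 411.9 N·m clockwise.
Net load moment about support A = 3854 N·m clockwise.
Reaction R at support B is upward at 0 m, arm 7.3 m → moment R × 7.3 counterclockwise.
For rotational equilibrium, R × 7.3 = 3854, so R = 528 N.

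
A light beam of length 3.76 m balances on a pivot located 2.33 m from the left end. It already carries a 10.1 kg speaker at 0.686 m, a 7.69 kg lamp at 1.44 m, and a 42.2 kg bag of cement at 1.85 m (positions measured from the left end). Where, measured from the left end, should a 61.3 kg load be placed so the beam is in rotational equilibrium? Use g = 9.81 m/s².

x ≈ 3.04 m from the left end

Taking torques about the pivot (at 2.33 m from the left end):
Speaker: 10.1 × 9.81 = 99.08 N down at 0.686 m → arm 1.644 m, τ = 99.08 × 1.644 = 162.9 N·m counterclockwise.
Lamp: 7.69 × 9.81 = 75.44 N down at 1.44 m → arm 0.89 m, τ = 75.44 × 0.89 = 67.14 N·m counterclockwise.
Bag of cement: 42.2 × 9.81 = 414 N down at 1.85 m → arm 0.48 m, τ = 414 × 0.48 = 198.7 N·m counterclockwise.
Net moment of existing loads = 428.7 N·m counterclockwise.
The load weighs 61.3 × 9.81 = 601.4 N and must supply an equal clockwise moment, so its lever arm about the pivot is 428.7 / 601.4 = 0.713 m.
That puts it at 2.33 + 0.713 = 3.04 m from the left end.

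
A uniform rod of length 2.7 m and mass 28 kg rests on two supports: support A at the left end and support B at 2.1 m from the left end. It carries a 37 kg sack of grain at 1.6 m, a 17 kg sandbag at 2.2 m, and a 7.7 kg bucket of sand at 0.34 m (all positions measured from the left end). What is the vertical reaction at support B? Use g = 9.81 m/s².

Choose support A as the axis so its reaction then has zero moment arm.
Beam weight: 28 × 9.81 = 274.7 N down at 1.35 m → arm 1.35 m, τ = 274.7 × 1.35 = 370.8 N·m clockwise.
Sack of grain: 37 × 9.81 = 363 N down at 1.6 m → arm 1.6 m, τ = 363 × 1.6 = 580.8 N·m clockwise.
Sandbag: 17 × 9.81 = 166.8 N down at 2.2 m → arm 2.2 m, τ = 166.8 × 2.2 = 367 N·m clockwise.
Bucket of sand: 7.7 × 9.81 = 75.54 N down at 0.34 m → arm 0.34 m, τ = 75.54 × 0.34 = 25.68 N·m clockwise.
Net load moment about support A = 1344 N·m clockwise.
Reaction R at support B is upward at 2.1 m, arm 2.1 m → moment R × 2.1 counterclockwise.
Στ = 0 ⇒ R × 2.1 = 1344 ⇒ R = 640 N.

R_B ≈ 640 N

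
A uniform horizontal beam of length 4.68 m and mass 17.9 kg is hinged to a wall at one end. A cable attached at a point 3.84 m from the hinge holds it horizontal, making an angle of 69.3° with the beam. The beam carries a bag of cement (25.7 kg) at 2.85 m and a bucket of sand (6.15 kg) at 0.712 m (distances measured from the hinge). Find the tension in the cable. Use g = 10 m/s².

Sum moments about the hinge (the unknown hinge reaction has zero arm there).
Beam weight: 17.9 × 10 = 179 N down at 2.34 m → arm 2.34 m, τ = 179 × 2.34 = 418.9 N·m clockwise.
Bag of cement: 25.7 × 10 = 257 N down at 2.85 m → arm 2.85 m, τ = 257 × 2.85 = 732.5 N·m clockwise.
Bucket of sand: 6.15 × 10 = 61.5 N down at 0.712 m → arm 0.712 m, τ = 61.5 × 0.712 = 43.79 N·m clockwise.
Total clockwise load moment = 1195 N·m.
The cable tension T acts at 3.84 m; only its component perpendicular to the beam, T sinθ, produces torque. sin 69.3° = 0.9354.
Setting net torque to zero: T × 3.84 × 0.9354 = 1195 → T = 1195 / 3.592 = 333 N.

T ≈ 333 N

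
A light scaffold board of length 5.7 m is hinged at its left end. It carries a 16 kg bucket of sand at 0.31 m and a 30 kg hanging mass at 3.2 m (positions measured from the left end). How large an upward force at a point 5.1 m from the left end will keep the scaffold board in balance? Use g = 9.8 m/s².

Sum moments about the left end (the unknown pivot reaction has zero arm there).
Bucket of sand: 16 × 9.8 = 156.8 N down at 0.31 m → arm 0.31 m, τ = 156.8 × 0.31 = 48.61 N·m clockwise.
Hanging mass: 30 × 9.8 = 294 N down at 3.2 m → arm 3.2 m, τ = 294 × 3.2 = 940.8 N·m clockwise.
Net moment of the loads = 989.4 N·m clockwise.
The upward force F acts at a point 5.1 m from the left end, arm 5.1 m, giving F × 5.1 counterclockwise.
Στ = 0 ⇒ F × 5.1 = 989.4 ⇒ F = 989.4 / 5.1 = 194 N.

F ≈ 194 N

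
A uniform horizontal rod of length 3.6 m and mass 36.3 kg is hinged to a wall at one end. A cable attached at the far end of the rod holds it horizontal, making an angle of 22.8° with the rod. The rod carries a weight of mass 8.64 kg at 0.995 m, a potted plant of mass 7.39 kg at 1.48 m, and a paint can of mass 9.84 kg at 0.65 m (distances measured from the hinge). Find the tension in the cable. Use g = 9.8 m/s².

Choose the hinge as the axis so the unknown hinge reaction has zero arm there.
Beam weight: 36.3 × 9.8 = 355.7 N down at 1.8 m → arm 1.8 m, τ = 355.7 × 1.8 = 640.3 N·m clockwise.
Weight: 8.64 × 9.8 = 84.67 N down at 0.995 m → arm 0.995 m, τ = 84.67 × 0.995 = 84.25 N·m clockwise.
Potted plant: 7.39 × 9.8 = 72.42 N down at 1.48 m → arm 1.48 m, τ = 72.42 × 1.48 = 107.2 N·m clockwise.
Paint can: 9.84 × 9.8 = 96.43 N down at 0.65 m → arm 0.65 m, τ = 96.43 × 0.65 = 62.68 N·m clockwise.
Total clockwise load moment = 894.4 N·m.
The cable tension T acts at 3.6 m; only its component perpendicular to the rod, T sinθ, produces torque. sin 22.8° = 0.3875.
Στ = 0 ⇒ T × 3.6 × 0.3875 = 894.4 ⇒ T = 894.4 / 1.395 = 641 N.

T ≈ 641 N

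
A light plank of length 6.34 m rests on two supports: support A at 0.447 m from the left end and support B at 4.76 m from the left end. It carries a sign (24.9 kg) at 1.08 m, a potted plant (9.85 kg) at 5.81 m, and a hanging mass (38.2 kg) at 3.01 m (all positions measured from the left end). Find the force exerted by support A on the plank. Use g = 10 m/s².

R_A ≈ 343 N

About support B:
Sign: 24.9 × 10 = 249 N down at 1.08 m → arm 3.68 m, τ = 249 × 3.68 = 916.3 N·m counterclockwise.
Potted plant: 9.85 × 10 = 98.5 N down at 5.81 m → arm 1.05 m, τ = 98.5 × 1.05 = 103.4 N·m clockwise.
Hanging mass: 38.2 × 10 = 382 N down at 3.01 m → arm 1.75 m, τ = 382 × 1.75 = 668.5 N·m counterclockwise.
Net load moment about support B = 1481 N·m counterclockwise.
Reaction R at support A is upward at 0.447 m, arm 4.313 m → moment R × 4.313 clockwise.
Balancing moments: R × 4.313 = 1481, giving R = 343 N.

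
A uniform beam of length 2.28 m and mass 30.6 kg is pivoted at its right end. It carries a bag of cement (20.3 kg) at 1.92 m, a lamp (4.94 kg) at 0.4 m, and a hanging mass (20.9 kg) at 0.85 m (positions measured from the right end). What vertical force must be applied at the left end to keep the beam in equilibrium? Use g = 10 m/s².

F ≈ 411 N

Sum moments about the right end (the unknown pivot reaction has zero arm there).
Beam weight: 30.6 × 10 = 306 N down at 1.14 m → arm 1.14 m, τ = 306 × 1.14 = 348.8 N·m counterclockwise.
Bag of cement: 20.3 × 10 = 203 N down at 1.92 m → arm 1.92 m, τ = 203 × 1.92 = 389.8 N·m counterclockwise.
Lamp: 4.94 × 10 = 49.4 N down at 0.4 m → arm 0.4 m, τ = 49.4 × 0.4 = 19.76 N·m counterclockwise.
Hanging mass: 20.9 × 10 = 209 N down at 0.85 m → arm 0.85 m, τ = 209 × 0.85 = 177.7 N·m counterclockwise.
Net moment of the loads = 936.1 N·m counterclockwise.
The upward force F acts at the left end, arm 2.28 m, giving F × 2.28 clockwise.
Στ = 0 ⇒ F × 2.28 = 936.1 ⇒ F = 936.1 / 2.28 = 411 N.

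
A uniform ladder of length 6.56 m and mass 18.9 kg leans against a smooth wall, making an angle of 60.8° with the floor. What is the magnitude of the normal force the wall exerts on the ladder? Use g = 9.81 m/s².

Take moments about the foot of the ladder.
Ladder weight 18.9×9.81 = 185.4 N acts at 3.28 m along the ladder; its horizontal arm is 3.28·cos60.8° = 1.6 m → τ = 296.6 N·m clockwise.
Wall normal N acts horizontally at the top; its moment arm is the height L sinθ = 6.56·sin60.8° = 5.726 m, counterclockwise.
Balancing moments: N × 5.726 = 296.6, giving N = 51.8 N.

N_wall ≈ 51.8 N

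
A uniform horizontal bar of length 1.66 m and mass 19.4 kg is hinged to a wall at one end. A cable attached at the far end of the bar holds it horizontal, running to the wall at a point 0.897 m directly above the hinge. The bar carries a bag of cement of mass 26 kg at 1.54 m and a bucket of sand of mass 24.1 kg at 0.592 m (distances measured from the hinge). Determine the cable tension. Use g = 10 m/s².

T ≈ 892 N

Sum moments about the hinge (the unknown hinge reaction has zero arm there).
Beam weight: 19.4 × 10 = 194 N down at 0.83 m → arm 0.83 m, τ = 194 × 0.83 = 161 N·m clockwise.
Bag of cement: 26 × 10 = 260 N down at 1.54 m → arm 1.54 m, τ = 260 × 1.54 = 400.4 N·m clockwise.
Bucket of sand: 24.1 × 10 = 241 N down at 0.592 m → arm 0.592 m, τ = 241 × 0.592 = 142.7 N·m clockwise.
Total clockwise load moment = 704.1 N·m.
The cable tension T acts at 1.66 m; only its component perpendicular to the bar, T sinθ, produces torque. sinθ = h/√(h²+d²) = 0.897/√(0.897²+1.66²) = 0.4754.
Balancing moments: T × 1.66 × 0.4754 = 704.1, giving T = 704.1 / 0.7892 = 892 N.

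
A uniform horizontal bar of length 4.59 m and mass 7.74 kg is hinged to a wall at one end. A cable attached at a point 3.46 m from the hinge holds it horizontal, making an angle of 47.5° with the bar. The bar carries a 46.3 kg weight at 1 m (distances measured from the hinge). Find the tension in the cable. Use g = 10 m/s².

T ≈ 251 N

Take moments about the hinge.
Beam weight: 7.74 × 10 = 77.4 N down at 2.295 m → arm 2.295 m, τ = 77.4 × 2.295 = 177.6 N·m clockwise.
Weight: 46.3 × 10 = 463 N down at 1 m → arm 1 m, τ = 463 × 1 = 463 N·m clockwise.
Total clockwise load moment = 640.6 N·m.
The cable tension T acts at 3.46 m; only its component perpendicular to the bar, T sinθ, produces torque. sin 47.5° = 0.7373.
Στ = 0 ⇒ T × 3.46 × 0.7373 = 640.6 ⇒ T = 640.6 / 2.551 = 251 N.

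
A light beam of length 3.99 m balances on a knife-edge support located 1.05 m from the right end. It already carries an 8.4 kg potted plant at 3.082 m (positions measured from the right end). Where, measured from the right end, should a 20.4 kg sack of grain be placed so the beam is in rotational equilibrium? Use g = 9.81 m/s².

Take moments about the knife-edge support (at 1.05 m from the right end).
Potted plant: 8.4 × 9.81 = 82.4 N down at 3.082 m → arm 2.032 m, τ = 82.4 × 2.032 = 167.4 N·m counterclockwise.
Net moment of existing loads = 167.4 N·m counterclockwise.
The sack of grain weighs 20.4 × 9.81 = 200.1 N and must supply an equal clockwise moment, so its lever arm about the knife-edge support is 167.4 / 200.1 = 0.837 m.
That puts it at 1.05 − 0.837 = 0.213 m from the right end.

x ≈ 0.213 m from the right end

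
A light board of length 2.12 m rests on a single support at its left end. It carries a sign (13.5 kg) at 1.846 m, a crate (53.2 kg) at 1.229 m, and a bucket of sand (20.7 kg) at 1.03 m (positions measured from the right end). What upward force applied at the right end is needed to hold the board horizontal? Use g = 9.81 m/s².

F ≈ 341 N

Choose the left end as the axis so the unknown pivot reaction has zero arm there.
Sign: 13.5 × 9.81 = 132.4 N down at 1.846 m → arm 0.274 m, τ = 132.4 × 0.274 = 36.28 N·m clockwise.
Crate: 53.2 × 9.81 = 521.9 N down at 1.229 m → arm 0.891 m, τ = 521.9 × 0.891 = 465 N·m clockwise.
Bucket of sand: 20.7 × 9.81 = 203.1 N down at 1.03 m → arm 1.09 m, τ = 203.1 × 1.09 = 221.4 N·m clockwise.
Net moment of the loads = 722.7 N·m clockwise.
The upward force F acts at the right end, arm 2.12 m, giving F × 2.12 counterclockwise.
Setting net torque to zero: F × 2.12 = 722.7 → F = 722.7 / 2.12 = 341 N.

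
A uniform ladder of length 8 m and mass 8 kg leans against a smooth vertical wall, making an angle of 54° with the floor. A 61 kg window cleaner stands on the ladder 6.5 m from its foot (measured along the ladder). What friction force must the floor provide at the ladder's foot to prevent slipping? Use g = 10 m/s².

Take moments about the foot of the ladder.
Ladder weight 8×10 = 80 N acts at 4 m along the ladder; its horizontal arm is 4·cos54° = 2.351 m → τ = 188.1 N·m clockwise.
Window cleaner: 61×10 = 610 N at 6.5 m → arm 3.821 m → τ = 2331 N·m clockwise.
Wall normal N acts horizontally at the top; its moment arm is the height L sinθ = 8·sin54° = 6.472 m, counterclockwise.
Στ = 0 ⇒ N × 6.472 = 2519 ⇒ N = 389 N.
ΣFx = 0: friction at the foot balances the wall's push, so f = N_wall = 389 N.

f ≈ 389 N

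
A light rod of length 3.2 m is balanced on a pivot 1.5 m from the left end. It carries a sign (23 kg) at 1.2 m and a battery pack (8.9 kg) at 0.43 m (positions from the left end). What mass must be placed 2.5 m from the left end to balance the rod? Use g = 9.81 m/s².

Sum moments about the pivot (at 1.5 m from the left end) (the support reaction has zero arm there).
Sign: 23 × 9.81 = 225.6 N down at 1.2 m → arm 0.3 m, τ = 225.6 × 0.3 = 67.68 N·m counterclockwise.
Battery pack: 8.9 × 9.81 = 87.31 N down at 0.43 m → arm 1.07 m, τ = 87.31 × 1.07 = 93.42 N·m counterclockwise.
Net moment of known loads = 161.1 N·m counterclockwise.
An unknown mass m at 2.5 m has arm 1 m; its moment is m·g·1 clockwise.
Balancing moments: m × 9.81 × 1 = 161.1, giving m = 161.1 / (9.81 × 1) = 16.4 kg.

m ≈ 16.4 kg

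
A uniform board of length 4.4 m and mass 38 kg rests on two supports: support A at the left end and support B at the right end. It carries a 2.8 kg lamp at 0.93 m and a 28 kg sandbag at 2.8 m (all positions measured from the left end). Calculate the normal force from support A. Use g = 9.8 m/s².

Choose support B as the axis so its reaction then has zero moment arm.
Beam weight: 38 × 9.8 = 372.4 N down at 2.2 m → arm 2.2 m, τ = 372.4 × 2.2 = 819.3 N·m counterclockwise.
Lamp: 2.8 × 9.8 = 27.44 N down at 0.93 m → arm 3.47 m, τ = 27.44 × 3.47 = 95.22 N·m counterclockwise.
Sandbag: 28 × 9.8 = 274.4 N down at 2.8 m → arm 1.6 m, τ = 274.4 × 1.6 = 439 N·m counterclockwise.
Net load moment about support B = 1354 N·m counterclockwise.
Reaction R at support A is upward at 0 m, arm 4.4 m → moment R × 4.4 clockwise.
Balancing moments: R × 4.4 = 1354, giving R = 308 N.

R_A ≈ 308 N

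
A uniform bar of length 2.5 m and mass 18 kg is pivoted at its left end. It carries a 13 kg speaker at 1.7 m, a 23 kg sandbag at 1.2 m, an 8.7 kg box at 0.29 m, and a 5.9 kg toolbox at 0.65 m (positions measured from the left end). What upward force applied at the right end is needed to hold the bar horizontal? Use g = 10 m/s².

F ≈ 314 N

Choose the left end as the axis so the unknown pivot reaction has zero arm there.
Beam weight: 18 × 10 = 180 N down at 1.25 m → arm 1.25 m, τ = 180 × 1.25 = 225 N·m clockwise.
Speaker: 13 × 10 = 130 N down at 1.7 m → arm 1.7 m, τ = 130 × 1.7 = 221 N·m clockwise.
Sandbag: 23 × 10 = 230 N down at 1.2 m → arm 1.2 m, τ = 230 × 1.2 = 276 N·m clockwise.
Box: 8.7 × 10 = 87 N down at 0.29 m → arm 0.29 m, τ = 87 × 0.29 = 25.23 N·m clockwise.
Toolbox: 5.9 × 10 = 59 N down at 0.65 m → arm 0.65 m, τ = 59 × 0.65 = 38.35 N·m clockwise.
Net moment of the loads = 785.6 N·m clockwise.
The upward force F acts at the right end, arm 2.5 m, giving F × 2.5 counterclockwise.
Setting net torque to zero: F × 2.5 = 785.6 → F = 785.6 / 2.5 = 314 N.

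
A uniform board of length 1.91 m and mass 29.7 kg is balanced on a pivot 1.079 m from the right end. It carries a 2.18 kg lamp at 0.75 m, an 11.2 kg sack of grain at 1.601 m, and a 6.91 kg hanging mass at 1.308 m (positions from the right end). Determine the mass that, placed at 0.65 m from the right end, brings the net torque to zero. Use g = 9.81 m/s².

m ≈ 7.06 kg

Take moments about the pivot (at 1.079 m from the right end).
Beam weight: 29.7 × 9.81 = 291.4 N down at 0.955 m → arm 0.124 m, τ = 291.4 × 0.124 = 36.13 N·m clockwise.
Lamp: 2.18 × 9.81 = 21.39 N down at 0.75 m → arm 0.329 m, τ = 21.39 × 0.329 = 7.037 N·m clockwise.
Sack of grain: 11.2 × 9.81 = 109.9 N down at 1.601 m → arm 0.522 m, τ = 109.9 × 0.522 = 57.37 N·m counterclockwise.
Hanging mass: 6.91 × 9.81 = 67.79 N down at 1.308 m → arm 0.229 m, τ = 67.79 × 0.229 = 15.52 N·m counterclockwise.
Net moment of known loads = 29.72 N·m counterclockwise.
An unknown mass m at 0.65 m has arm 0.429 m; its moment is m·g·0.429 clockwise.
Balancing moments: m × 9.81 × 0.429 = 29.72, giving m = 29.72 / (9.81 × 0.429) = 7.06 kg.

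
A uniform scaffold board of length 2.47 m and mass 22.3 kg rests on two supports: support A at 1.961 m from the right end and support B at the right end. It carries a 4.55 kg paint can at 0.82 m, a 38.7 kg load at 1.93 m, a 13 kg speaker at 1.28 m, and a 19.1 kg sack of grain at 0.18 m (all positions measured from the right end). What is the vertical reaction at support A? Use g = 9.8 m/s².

R_A ≈ 630 N

Taking torques about support B:
Beam weight: 22.3 × 9.8 = 218.5 N down at 1.235 m → arm 1.235 m, τ = 218.5 × 1.235 = 269.8 N·m counterclockwise.
Paint can: 4.55 × 9.8 = 44.59 N down at 0.82 m → arm 0.82 m, τ = 44.59 × 0.82 = 36.56 N·m counterclockwise.
Load: 38.7 × 9.8 = 379.3 N down at 1.93 m → arm 1.93 m, τ = 379.3 × 1.93 = 732 N·m counterclockwise.
Speaker: 13 × 9.8 = 127.4 N down at 1.28 m → arm 1.28 m, τ = 127.4 × 1.28 = 163.1 N·m counterclockwise.
Sack of grain: 19.1 × 9.8 = 187.2 N down at 0.18 m → arm 0.18 m, τ = 187.2 × 0.18 = 33.7 N·m counterclockwise.
Net load moment about support B = 1235 N·m counterclockwise.
Reaction R at support A is upward at 1.961 m, arm 1.961 m → moment R × 1.961 clockwise.
Στ = 0 ⇒ R × 1.961 = 1235 ⇒ R = 630 N.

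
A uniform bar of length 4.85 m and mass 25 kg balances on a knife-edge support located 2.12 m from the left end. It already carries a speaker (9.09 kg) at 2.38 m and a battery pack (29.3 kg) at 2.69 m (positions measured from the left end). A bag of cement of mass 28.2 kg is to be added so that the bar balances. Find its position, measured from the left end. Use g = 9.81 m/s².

Sum moments about the knife-edge support (at 2.12 m from the left end) (the support reaction has zero arm there).
Beam weight: 25 × 9.81 = 245.2 N down at 2.425 m → arm 0.305 m, τ = 245.2 × 0.305 = 74.79 N·m clockwise.
Speaker: 9.09 × 9.81 = 89.17 N down at 2.38 m → arm 0.26 m, τ = 89.17 × 0.26 = 23.18 N·m clockwise.
Battery pack: 29.3 × 9.81 = 287.4 N down at 2.69 m → arm 0.57 m, τ = 287.4 × 0.57 = 163.8 N·m clockwise.
Net moment of existing loads = 261.8 N·m clockwise.
The bag of cement weighs 28.2 × 9.81 = 276.6 N and must supply an equal counterclockwise moment, so its lever arm about the knife-edge support is 261.8 / 276.6 = 0.946 m.
That puts it at 2.12 − 0.946 = 1.17 m from the left end.

x ≈ 1.17 m from the left end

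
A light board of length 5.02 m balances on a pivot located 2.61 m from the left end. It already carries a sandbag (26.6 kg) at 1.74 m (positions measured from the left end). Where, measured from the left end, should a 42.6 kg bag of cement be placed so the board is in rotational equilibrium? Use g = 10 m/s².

About the pivot (at 2.61 m from the left end):
Sandbag: 26.6 × 10 = 266 N down at 1.74 m → arm 0.87 m, τ = 266 × 0.87 = 231.4 N·m counterclockwise.
Net moment of existing loads = 231.4 N·m counterclockwise.
The bag of cement weighs 42.6 × 10 = 426 N and must supply an equal clockwise moment, so its lever arm about the pivot is 231.4 / 426 = 0.543 m.
That puts it at 2.61 + 0.543 = 3.15 m from the left end.

x ≈ 3.15 m from the left end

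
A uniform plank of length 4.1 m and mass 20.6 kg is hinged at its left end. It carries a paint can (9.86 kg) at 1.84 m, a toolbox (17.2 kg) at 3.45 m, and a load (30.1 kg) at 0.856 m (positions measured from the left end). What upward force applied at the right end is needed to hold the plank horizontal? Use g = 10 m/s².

Sum moments about the left end (the unknown pivot reaction has zero arm there).
Beam weight: 20.6 × 10 = 206 N down at 2.05 m → arm 2.05 m, τ = 206 × 2.05 = 422.3 N·m clockwise.
Paint can: 9.86 × 10 = 98.6 N down at 1.84 m → arm 1.84 m, τ = 98.6 × 1.84 = 181.4 N·m clockwise.
Toolbox: 17.2 × 10 = 172 N down at 3.45 m → arm 3.45 m, τ = 172 × 3.45 = 593.4 N·m clockwise.
Load: 30.1 × 10 = 301 N down at 0.856 m → arm 0.856 m, τ = 301 × 0.856 = 257.7 N·m clockwise.
Net moment of the loads = 1455 N·m clockwise.
The upward force F acts at the right end, arm 4.1 m, giving F × 4.1 counterclockwise.
Setting net torque to zero: F × 4.1 = 1455 → F = 1455 / 4.1 = 355 N.

F ≈ 355 N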